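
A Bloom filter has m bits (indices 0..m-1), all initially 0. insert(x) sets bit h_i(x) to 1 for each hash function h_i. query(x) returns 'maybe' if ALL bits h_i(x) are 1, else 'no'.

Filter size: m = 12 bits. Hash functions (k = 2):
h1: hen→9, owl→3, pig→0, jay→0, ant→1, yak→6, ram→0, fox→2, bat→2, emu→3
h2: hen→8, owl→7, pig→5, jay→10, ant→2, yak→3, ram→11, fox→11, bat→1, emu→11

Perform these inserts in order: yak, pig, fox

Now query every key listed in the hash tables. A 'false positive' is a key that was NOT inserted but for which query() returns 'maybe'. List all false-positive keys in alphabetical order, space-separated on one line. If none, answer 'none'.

Start: bits=000000000000
After insert 'yak': sets bits 3 6 -> bits=000100100000
After insert 'pig': sets bits 0 5 -> bits=100101100000
After insert 'fox': sets bits 2 11 -> bits=101101100001
Not inserted: ant bat emu hen jay owl ram — query each against bits=101101100001:
query ant: checks bit1=0, bit2=1 (has a 0) -> no => not a false positive
query bat: checks bit1=0, bit2=1 (has a 0) -> no => not a false positive
query emu: checks bit3=1, bit11=1 (all 1) -> maybe => FALSE POSITIVE
query hen: checks bit8=0, bit9=0 (has a 0) -> no => not a false positive
query jay: checks bit0=1, bit10=0 (has a 0) -> no => not a false positive
query owl: checks bit3=1, bit7=0 (has a 0) -> no => not a false positive
query ram: checks bit0=1, bit11=1 (all 1) -> maybe => FALSE POSITIVE
False positives (alphabetical): emu ram

Answer: emu ram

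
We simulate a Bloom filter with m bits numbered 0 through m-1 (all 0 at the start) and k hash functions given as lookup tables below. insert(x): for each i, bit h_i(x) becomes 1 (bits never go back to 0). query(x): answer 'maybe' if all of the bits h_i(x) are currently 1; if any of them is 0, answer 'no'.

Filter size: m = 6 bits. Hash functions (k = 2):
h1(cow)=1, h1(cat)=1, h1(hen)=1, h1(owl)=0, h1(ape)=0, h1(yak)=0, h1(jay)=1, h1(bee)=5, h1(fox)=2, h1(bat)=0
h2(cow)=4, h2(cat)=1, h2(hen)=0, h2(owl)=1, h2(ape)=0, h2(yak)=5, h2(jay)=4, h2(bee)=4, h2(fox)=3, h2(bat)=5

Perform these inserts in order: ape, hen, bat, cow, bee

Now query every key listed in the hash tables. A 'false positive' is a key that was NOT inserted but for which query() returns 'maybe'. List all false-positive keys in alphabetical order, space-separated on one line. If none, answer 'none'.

Answer: cat jay owl yak

Derivation:
Start: bits=000000
After insert 'ape': sets bits 0 -> bits=100000
After insert 'hen': sets bits 0 1 -> bits=110000
After insert 'bat': sets bits 0 5 -> bits=110001
After insert 'cow': sets bits 1 4 -> bits=110011
After insert 'bee': sets bits 4 5 -> bits=110011
Not inserted: cat fox jay owl yak — query each against bits=110011:
query cat: checks bit1=1 (all 1) -> maybe => FALSE POSITIVE
query fox: checks bit2=0, bit3=0 (has a 0) -> no => not a false positive
query jay: checks bit1=1, bit4=1 (all 1) -> maybe => FALSE POSITIVE
query owl: checks bit0=1, bit1=1 (all 1) -> maybe => FALSE POSITIVE
query yak: checks bit0=1, bit5=1 (all 1) -> maybe => FALSE POSITIVE
False positives (alphabetical): cat jay owl yak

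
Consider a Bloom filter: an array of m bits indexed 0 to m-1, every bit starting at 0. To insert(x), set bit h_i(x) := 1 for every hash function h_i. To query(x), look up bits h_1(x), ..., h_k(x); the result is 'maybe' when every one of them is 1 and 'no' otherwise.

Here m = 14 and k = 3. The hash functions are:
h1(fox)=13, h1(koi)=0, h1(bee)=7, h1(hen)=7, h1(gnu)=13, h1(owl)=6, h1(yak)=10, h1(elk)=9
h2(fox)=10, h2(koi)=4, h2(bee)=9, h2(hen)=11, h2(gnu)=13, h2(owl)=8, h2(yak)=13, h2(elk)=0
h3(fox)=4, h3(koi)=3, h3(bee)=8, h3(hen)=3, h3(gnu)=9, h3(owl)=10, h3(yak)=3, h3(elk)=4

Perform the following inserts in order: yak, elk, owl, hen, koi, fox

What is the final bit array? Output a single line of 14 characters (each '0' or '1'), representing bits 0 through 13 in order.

Start: bits=00000000000000
After insert 'yak': sets bits 3 10 13 -> bits=00010000001001
After insert 'elk': sets bits 0 4 9 -> bits=10011000011001
After insert 'owl': sets bits 6 8 10 -> bits=10011010111001
After insert 'hen': sets bits 3 7 11 -> bits=10011011111101
After insert 'koi': sets bits 0 3 4 -> bits=10011011111101
After insert 'fox': sets bits 4 10 13 -> bits=10011011111101

Answer: 10011011111101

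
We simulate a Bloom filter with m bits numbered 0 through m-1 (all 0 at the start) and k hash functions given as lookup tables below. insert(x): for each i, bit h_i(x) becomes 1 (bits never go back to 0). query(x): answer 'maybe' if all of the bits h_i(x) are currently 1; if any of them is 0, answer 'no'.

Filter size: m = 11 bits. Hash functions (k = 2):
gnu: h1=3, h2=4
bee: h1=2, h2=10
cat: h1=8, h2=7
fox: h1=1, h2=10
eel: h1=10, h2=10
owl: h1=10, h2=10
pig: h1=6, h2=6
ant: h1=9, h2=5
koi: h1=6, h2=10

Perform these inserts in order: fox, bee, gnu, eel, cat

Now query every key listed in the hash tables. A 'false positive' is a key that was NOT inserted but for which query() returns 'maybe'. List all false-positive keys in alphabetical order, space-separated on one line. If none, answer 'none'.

Answer: owl

Derivation:
Start: bits=00000000000
After insert 'fox': sets bits 1 10 -> bits=01000000001
After insert 'bee': sets bits 2 10 -> bits=01100000001
After insert 'gnu': sets bits 3 4 -> bits=01111000001
After insert 'eel': sets bits 10 -> bits=01111000001
After insert 'cat': sets bits 7 8 -> bits=01111001101
Not inserted: ant koi owl pig — query each against bits=01111001101:
query ant: checks bit5=0, bit9=0 (has a 0) -> no => not a false positive
query koi: checks bit6=0, bit10=1 (has a 0) -> no => not a false positive
query owl: checks bit10=1 (all 1) -> maybe => FALSE POSITIVE
query pig: checks bit6=0 (has a 0) -> no => not a false positive
False positives (alphabetical): owl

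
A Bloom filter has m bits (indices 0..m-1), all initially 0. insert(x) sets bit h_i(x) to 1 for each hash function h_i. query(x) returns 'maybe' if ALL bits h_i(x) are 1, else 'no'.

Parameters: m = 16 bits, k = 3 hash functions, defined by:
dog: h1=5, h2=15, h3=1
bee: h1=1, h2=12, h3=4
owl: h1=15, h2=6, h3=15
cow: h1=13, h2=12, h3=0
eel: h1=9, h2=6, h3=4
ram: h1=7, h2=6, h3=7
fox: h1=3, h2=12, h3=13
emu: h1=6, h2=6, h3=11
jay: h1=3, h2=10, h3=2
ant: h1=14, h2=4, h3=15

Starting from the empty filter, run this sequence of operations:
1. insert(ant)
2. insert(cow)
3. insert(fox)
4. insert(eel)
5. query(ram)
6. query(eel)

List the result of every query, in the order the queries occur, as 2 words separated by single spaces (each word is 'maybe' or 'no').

Start: bits=0000000000000000
Op 1: insert ant -> sets bits 4 14 15 -> bits=0000100000000011
Op 2: insert cow -> sets bits 0 12 13 -> bits=1000100000001111
Op 3: insert fox -> sets bits 3 12 13 -> bits=1001100000001111
Op 4: insert eel -> sets bits 4 6 9 -> bits=1001101001001111
Op 5: query ram -> checks bit6=1, bit7=0 (has a 0) -> no
Op 6: query eel -> checks bit4=1, bit6=1, bit9=1 (all 1) -> maybe
Query results in order: no maybe

Answer: no maybe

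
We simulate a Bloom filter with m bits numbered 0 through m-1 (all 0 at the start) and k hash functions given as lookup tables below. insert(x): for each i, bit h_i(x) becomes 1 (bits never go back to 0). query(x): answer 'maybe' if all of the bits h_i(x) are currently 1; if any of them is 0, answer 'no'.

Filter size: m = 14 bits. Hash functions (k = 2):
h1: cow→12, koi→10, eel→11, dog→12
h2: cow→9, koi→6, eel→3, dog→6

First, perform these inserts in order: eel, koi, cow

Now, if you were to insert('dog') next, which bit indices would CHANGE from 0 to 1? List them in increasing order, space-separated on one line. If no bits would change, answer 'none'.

Start: bits=00000000000000
After insert 'eel': sets bits 3 11 -> bits=00010000000100
After insert 'koi': sets bits 6 10 -> bits=00010010001100
After insert 'cow': sets bits 9 12 -> bits=00010010011110
insert 'dog' would touch bits 6 12; currently bit6=1, bit12=1
Bits that are 0 among those (would change 0->1): none

Answer: none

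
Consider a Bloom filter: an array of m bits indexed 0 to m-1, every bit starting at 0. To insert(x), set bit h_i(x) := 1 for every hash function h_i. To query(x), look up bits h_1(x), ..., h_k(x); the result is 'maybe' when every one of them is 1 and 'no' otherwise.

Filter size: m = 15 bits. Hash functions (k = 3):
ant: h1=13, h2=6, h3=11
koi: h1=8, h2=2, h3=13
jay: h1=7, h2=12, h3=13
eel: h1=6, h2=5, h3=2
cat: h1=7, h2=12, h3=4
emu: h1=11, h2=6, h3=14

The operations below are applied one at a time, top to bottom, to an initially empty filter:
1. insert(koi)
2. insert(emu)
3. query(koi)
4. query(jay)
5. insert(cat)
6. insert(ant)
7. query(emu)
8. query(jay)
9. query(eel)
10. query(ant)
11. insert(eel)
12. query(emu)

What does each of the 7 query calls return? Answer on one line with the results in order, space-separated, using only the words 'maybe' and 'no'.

Answer: maybe no maybe maybe no maybe maybe

Derivation:
Start: bits=000000000000000
Op 1: insert koi -> sets bits 2 8 13 -> bits=001000001000010
Op 2: insert emu -> sets bits 6 11 14 -> bits=001000101001011
Op 3: query koi -> checks bit2=1, bit8=1, bit13=1 (all 1) -> maybe
Op 4: query jay -> checks bit7=0, bit12=0, bit13=1 (has a 0) -> no
Op 5: insert cat -> sets bits 4 7 12 -> bits=001010111001111
Op 6: insert ant -> sets bits 6 11 13 -> bits=001010111001111
Op 7: query emu -> checks bit6=1, bit11=1, bit14=1 (all 1) -> maybe
Op 8: query jay -> checks bit7=1, bit12=1, bit13=1 (all 1) -> maybe
Op 9: query eel -> checks bit2=1, bit5=0, bit6=1 (has a 0) -> no
Op 10: query ant -> checks bit6=1, bit11=1, bit13=1 (all 1) -> maybe
Op 11: insert eel -> sets bits 2 5 6 -> bits=001011111001111
Op 12: query emu -> checks bit6=1, bit11=1, bit14=1 (all 1) -> maybe
Query results in order: maybe no maybe maybe no maybe maybe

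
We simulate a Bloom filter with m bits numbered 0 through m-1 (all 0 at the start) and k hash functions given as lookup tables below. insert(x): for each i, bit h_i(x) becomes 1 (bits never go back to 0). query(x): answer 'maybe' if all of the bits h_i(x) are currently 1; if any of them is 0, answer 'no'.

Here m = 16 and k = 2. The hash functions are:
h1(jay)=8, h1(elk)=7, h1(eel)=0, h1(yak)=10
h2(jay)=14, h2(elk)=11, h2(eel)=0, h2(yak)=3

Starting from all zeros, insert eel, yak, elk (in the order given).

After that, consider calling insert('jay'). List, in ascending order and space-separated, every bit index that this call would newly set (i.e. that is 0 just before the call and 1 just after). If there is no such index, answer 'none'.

Answer: 8 14

Derivation:
Start: bits=0000000000000000
After insert 'eel': sets bits 0 -> bits=1000000000000000
After insert 'yak': sets bits 3 10 -> bits=1001000000100000
After insert 'elk': sets bits 7 11 -> bits=1001000100110000
insert 'jay' would touch bits 8 14; currently bit8=0, bit14=0
Bits that are 0 among those (would change 0->1): 8 14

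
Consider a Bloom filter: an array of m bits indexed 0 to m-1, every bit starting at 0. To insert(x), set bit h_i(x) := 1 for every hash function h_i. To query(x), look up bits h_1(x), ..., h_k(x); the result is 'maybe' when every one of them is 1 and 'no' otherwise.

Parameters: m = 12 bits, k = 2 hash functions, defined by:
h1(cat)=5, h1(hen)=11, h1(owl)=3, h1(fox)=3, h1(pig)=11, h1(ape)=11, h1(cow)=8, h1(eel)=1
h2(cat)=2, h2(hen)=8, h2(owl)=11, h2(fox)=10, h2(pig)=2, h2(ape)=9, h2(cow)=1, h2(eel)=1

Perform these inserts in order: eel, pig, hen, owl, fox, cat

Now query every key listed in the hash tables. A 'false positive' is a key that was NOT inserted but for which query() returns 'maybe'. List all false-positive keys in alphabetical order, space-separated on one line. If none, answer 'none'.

Answer: cow

Derivation:
Start: bits=000000000000
After insert 'eel': sets bits 1 -> bits=010000000000
After insert 'pig': sets bits 2 11 -> bits=011000000001
After insert 'hen': sets bits 8 11 -> bits=011000001001
After insert 'owl': sets bits 3 11 -> bits=011100001001
After insert 'fox': sets bits 3 10 -> bits=011100001011
After insert 'cat': sets bits 2 5 -> bits=011101001011
Not inserted: ape cow — query each against bits=011101001011:
query ape: checks bit9=0, bit11=1 (has a 0) -> no => not a false positive
query cow: checks bit1=1, bit8=1 (all 1) -> maybe => FALSE POSITIVE
False positives (alphabetical): cow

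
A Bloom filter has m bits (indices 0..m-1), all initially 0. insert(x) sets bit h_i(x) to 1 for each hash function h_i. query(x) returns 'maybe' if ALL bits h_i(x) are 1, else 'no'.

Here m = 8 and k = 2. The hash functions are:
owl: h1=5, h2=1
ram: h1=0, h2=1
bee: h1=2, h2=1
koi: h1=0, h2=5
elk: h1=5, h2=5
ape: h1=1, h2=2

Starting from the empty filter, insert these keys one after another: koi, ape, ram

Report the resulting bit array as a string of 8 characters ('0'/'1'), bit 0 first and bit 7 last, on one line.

Answer: 11100100

Derivation:
Start: bits=00000000
After insert 'koi': sets bits 0 5 -> bits=10000100
After insert 'ape': sets bits 1 2 -> bits=11100100
After insert 'ram': sets bits 0 1 -> bits=11100100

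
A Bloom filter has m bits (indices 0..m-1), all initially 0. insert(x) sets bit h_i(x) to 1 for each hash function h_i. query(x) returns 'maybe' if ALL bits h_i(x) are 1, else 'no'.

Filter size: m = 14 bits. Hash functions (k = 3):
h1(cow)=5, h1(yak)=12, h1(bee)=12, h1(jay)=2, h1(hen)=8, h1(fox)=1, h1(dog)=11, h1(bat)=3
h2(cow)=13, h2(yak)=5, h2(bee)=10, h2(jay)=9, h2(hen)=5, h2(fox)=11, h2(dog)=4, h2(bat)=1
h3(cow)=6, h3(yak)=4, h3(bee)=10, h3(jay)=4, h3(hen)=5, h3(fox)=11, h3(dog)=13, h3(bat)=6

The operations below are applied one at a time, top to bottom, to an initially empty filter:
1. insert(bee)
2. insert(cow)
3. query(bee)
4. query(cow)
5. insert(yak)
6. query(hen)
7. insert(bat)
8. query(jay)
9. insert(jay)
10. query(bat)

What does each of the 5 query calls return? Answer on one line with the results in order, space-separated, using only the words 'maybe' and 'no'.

Answer: maybe maybe no no maybe

Derivation:
Start: bits=00000000000000
Op 1: insert bee -> sets bits 10 12 -> bits=00000000001010
Op 2: insert cow -> sets bits 5 6 13 -> bits=00000110001011
Op 3: query bee -> checks bit10=1, bit12=1 (all 1) -> maybe
Op 4: query cow -> checks bit5=1, bit6=1, bit13=1 (all 1) -> maybe
Op 5: insert yak -> sets bits 4 5 12 -> bits=00001110001011
Op 6: query hen -> checks bit5=1, bit8=0 (has a 0) -> no
Op 7: insert bat -> sets bits 1 3 6 -> bits=01011110001011
Op 8: query jay -> checks bit2=0, bit4=1, bit9=0 (has a 0) -> no
Op 9: insert jay -> sets bits 2 4 9 -> bits=01111110011011
Op 10: query bat -> checks bit1=1, bit3=1, bit6=1 (all 1) -> maybe
Query results in order: maybe maybe no no maybe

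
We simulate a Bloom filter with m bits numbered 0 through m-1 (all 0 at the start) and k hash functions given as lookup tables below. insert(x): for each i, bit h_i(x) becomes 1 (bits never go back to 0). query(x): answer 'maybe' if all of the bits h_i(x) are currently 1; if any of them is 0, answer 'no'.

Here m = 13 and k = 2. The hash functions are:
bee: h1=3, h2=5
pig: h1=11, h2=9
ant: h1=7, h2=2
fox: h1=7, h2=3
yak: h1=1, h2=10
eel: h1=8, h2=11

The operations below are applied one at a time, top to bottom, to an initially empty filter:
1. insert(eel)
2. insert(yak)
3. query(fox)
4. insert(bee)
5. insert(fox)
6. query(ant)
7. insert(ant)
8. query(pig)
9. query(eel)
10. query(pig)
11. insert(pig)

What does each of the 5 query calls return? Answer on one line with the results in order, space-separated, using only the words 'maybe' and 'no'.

Start: bits=0000000000000
Op 1: insert eel -> sets bits 8 11 -> bits=0000000010010
Op 2: insert yak -> sets bits 1 10 -> bits=0100000010110
Op 3: query fox -> checks bit3=0, bit7=0 (has a 0) -> no
Op 4: insert bee -> sets bits 3 5 -> bits=0101010010110
Op 5: insert fox -> sets bits 3 7 -> bits=0101010110110
Op 6: query ant -> checks bit2=0, bit7=1 (has a 0) -> no
Op 7: insert ant -> sets bits 2 7 -> bits=0111010110110
Op 8: query pig -> checks bit9=0, bit11=1 (has a 0) -> no
Op 9: query eel -> checks bit8=1, bit11=1 (all 1) -> maybe
Op 10: query pig -> checks bit9=0, bit11=1 (has a 0) -> no
Op 11: insert pig -> sets bits 9 11 -> bits=0111010111110
Query results in order: no no no maybe no

Answer: no no no maybe no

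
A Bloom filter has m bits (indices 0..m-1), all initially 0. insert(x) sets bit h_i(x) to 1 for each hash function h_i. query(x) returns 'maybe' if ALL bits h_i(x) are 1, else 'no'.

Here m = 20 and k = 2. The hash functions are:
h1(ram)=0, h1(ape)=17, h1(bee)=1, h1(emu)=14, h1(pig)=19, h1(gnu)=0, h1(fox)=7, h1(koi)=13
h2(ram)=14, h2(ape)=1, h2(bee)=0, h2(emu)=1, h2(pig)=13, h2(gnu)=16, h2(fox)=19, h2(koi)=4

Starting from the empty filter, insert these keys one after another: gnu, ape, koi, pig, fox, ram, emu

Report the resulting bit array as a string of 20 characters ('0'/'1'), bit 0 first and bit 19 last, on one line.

Answer: 11001001000001101101

Derivation:
Start: bits=00000000000000000000
After insert 'gnu': sets bits 0 16 -> bits=10000000000000001000
After insert 'ape': sets bits 1 17 -> bits=11000000000000001100
After insert 'koi': sets bits 4 13 -> bits=11001000000001001100
After insert 'pig': sets bits 13 19 -> bits=11001000000001001101
After insert 'fox': sets bits 7 19 -> bits=11001001000001001101
After insert 'ram': sets bits 0 14 -> bits=11001001000001101101
After insert 'emu': sets bits 1 14 -> bits=11001001000001101101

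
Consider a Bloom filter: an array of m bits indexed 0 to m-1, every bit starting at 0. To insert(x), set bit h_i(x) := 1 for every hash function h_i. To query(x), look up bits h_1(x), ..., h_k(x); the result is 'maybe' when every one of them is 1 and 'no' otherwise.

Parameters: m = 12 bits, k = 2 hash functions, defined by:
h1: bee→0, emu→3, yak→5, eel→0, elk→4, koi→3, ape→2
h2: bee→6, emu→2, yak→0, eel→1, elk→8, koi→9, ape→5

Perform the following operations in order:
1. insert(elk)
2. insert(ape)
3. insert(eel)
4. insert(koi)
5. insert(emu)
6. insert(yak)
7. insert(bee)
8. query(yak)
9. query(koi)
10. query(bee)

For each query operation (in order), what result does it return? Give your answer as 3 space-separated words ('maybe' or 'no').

Answer: maybe maybe maybe

Derivation:
Start: bits=000000000000
Op 1: insert elk -> sets bits 4 8 -> bits=000010001000
Op 2: insert ape -> sets bits 2 5 -> bits=001011001000
Op 3: insert eel -> sets bits 0 1 -> bits=111011001000
Op 4: insert koi -> sets bits 3 9 -> bits=111111001100
Op 5: insert emu -> sets bits 2 3 -> bits=111111001100
Op 6: insert yak -> sets bits 0 5 -> bits=111111001100
Op 7: insert bee -> sets bits 0 6 -> bits=111111101100
Op 8: query yak -> checks bit0=1, bit5=1 (all 1) -> maybe
Op 9: query koi -> checks bit3=1, bit9=1 (all 1) -> maybe
Op 10: query bee -> checks bit0=1, bit6=1 (all 1) -> maybe
Query results in order: maybe maybe maybe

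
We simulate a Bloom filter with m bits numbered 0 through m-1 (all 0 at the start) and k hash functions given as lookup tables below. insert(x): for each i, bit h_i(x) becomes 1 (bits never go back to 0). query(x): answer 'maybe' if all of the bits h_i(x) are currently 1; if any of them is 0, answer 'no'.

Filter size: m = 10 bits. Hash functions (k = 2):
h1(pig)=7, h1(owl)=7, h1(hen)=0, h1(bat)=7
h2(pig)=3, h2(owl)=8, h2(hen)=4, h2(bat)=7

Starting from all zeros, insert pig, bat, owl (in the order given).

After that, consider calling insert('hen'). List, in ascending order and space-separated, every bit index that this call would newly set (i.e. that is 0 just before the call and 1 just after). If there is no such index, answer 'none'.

Start: bits=0000000000
After insert 'pig': sets bits 3 7 -> bits=0001000100
After insert 'bat': sets bits 7 -> bits=0001000100
After insert 'owl': sets bits 7 8 -> bits=0001000110
insert 'hen' would touch bits 0 4; currently bit0=0, bit4=0
Bits that are 0 among those (would change 0->1): 0 4

Answer: 0 4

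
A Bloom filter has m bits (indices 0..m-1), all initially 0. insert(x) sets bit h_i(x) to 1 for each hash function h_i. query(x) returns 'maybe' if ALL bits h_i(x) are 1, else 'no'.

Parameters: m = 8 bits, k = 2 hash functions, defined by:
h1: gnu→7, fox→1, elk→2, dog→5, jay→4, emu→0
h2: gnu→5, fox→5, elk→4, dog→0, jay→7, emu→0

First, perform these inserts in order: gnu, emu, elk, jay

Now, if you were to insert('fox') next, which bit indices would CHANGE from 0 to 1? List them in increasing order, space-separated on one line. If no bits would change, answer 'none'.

Start: bits=00000000
After insert 'gnu': sets bits 5 7 -> bits=00000101
After insert 'emu': sets bits 0 -> bits=10000101
After insert 'elk': sets bits 2 4 -> bits=10101101
After insert 'jay': sets bits 4 7 -> bits=10101101
insert 'fox' would touch bits 1 5; currently bit1=0, bit5=1
Bits that are 0 among those (would change 0->1): 1

Answer: 1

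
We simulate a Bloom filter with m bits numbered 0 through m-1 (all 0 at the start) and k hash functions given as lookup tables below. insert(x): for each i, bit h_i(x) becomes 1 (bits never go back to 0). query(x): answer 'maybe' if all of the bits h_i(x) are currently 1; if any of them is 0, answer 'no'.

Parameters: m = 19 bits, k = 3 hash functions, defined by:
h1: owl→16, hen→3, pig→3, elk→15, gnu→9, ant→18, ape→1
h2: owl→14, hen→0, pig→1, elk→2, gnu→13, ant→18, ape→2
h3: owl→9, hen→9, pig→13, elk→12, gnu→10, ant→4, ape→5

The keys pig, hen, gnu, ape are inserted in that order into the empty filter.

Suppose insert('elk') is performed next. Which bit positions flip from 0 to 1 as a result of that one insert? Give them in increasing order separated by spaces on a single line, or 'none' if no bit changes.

Start: bits=0000000000000000000
After insert 'pig': sets bits 1 3 13 -> bits=0101000000000100000
After insert 'hen': sets bits 0 3 9 -> bits=1101000001000100000
After insert 'gnu': sets bits 9 10 13 -> bits=1101000001100100000
After insert 'ape': sets bits 1 2 5 -> bits=1111010001100100000
insert 'elk' would touch bits 2 12 15; currently bit2=1, bit12=0, bit15=0
Bits that are 0 among those (would change 0->1): 12 15

Answer: 12 15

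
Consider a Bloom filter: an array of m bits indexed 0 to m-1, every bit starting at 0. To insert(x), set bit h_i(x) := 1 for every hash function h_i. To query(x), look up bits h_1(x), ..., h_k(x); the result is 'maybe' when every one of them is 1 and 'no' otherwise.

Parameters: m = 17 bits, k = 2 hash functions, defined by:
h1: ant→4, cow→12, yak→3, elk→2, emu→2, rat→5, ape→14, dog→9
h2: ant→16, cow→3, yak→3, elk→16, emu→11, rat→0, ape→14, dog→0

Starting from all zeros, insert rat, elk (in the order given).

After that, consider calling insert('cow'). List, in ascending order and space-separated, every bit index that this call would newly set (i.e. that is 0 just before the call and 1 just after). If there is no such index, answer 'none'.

Start: bits=00000000000000000
After insert 'rat': sets bits 0 5 -> bits=10000100000000000
After insert 'elk': sets bits 2 16 -> bits=10100100000000001
insert 'cow' would touch bits 3 12; currently bit3=0, bit12=0
Bits that are 0 among those (would change 0->1): 3 12

Answer: 3 12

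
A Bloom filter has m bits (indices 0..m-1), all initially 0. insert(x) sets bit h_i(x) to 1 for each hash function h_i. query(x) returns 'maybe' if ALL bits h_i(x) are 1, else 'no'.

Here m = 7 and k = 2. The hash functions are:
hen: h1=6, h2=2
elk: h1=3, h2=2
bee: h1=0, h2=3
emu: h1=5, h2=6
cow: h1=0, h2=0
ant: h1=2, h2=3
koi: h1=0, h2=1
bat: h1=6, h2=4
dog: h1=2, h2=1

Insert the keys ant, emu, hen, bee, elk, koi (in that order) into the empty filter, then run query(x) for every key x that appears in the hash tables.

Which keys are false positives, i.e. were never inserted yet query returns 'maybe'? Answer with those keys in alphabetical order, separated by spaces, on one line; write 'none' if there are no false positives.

Answer: cow dog

Derivation:
Start: bits=0000000
After insert 'ant': sets bits 2 3 -> bits=0011000
After insert 'emu': sets bits 5 6 -> bits=0011011
After insert 'hen': sets bits 2 6 -> bits=0011011
After insert 'bee': sets bits 0 3 -> bits=1011011
After insert 'elk': sets bits 2 3 -> bits=1011011
After insert 'koi': sets bits 0 1 -> bits=1111011
Not inserted: bat cow dog — query each against bits=1111011:
query bat: checks bit4=0, bit6=1 (has a 0) -> no => not a false positive
query cow: checks bit0=1 (all 1) -> maybe => FALSE POSITIVE
query dog: checks bit1=1, bit2=1 (all 1) -> maybe => FALSE POSITIVE
False positives (alphabetical): cow dog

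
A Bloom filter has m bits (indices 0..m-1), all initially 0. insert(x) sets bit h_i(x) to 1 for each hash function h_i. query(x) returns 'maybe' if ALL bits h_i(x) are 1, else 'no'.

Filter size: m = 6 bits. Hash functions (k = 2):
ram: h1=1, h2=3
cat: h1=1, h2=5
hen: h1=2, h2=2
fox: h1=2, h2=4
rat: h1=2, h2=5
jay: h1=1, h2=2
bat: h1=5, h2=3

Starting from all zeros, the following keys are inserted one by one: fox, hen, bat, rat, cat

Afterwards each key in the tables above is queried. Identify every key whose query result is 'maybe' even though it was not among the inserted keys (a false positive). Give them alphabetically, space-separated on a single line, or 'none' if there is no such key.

Start: bits=000000
After insert 'fox': sets bits 2 4 -> bits=001010
After insert 'hen': sets bits 2 -> bits=001010
After insert 'bat': sets bits 3 5 -> bits=001111
After insert 'rat': sets bits 2 5 -> bits=001111
After insert 'cat': sets bits 1 5 -> bits=011111
Not inserted: jay ram — query each against bits=011111:
query jay: checks bit1=1, bit2=1 (all 1) -> maybe => FALSE POSITIVE
query ram: checks bit1=1, bit3=1 (all 1) -> maybe => FALSE POSITIVE
False positives (alphabetical): jay ram

Answer: jay ram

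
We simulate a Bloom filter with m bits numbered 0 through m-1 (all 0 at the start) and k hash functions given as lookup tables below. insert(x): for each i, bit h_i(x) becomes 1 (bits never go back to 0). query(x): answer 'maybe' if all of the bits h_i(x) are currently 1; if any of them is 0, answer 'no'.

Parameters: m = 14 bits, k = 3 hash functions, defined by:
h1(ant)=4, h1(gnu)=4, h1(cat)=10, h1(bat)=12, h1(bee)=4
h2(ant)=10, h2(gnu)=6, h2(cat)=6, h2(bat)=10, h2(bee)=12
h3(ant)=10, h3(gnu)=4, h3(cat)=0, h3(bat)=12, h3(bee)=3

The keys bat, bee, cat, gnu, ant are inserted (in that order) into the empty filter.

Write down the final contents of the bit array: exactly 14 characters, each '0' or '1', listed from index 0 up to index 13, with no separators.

Answer: 10011010001010

Derivation:
Start: bits=00000000000000
After insert 'bat': sets bits 10 12 -> bits=00000000001010
After insert 'bee': sets bits 3 4 12 -> bits=00011000001010
After insert 'cat': sets bits 0 6 10 -> bits=10011010001010
After insert 'gnu': sets bits 4 6 -> bits=10011010001010
After insert 'ant': sets bits 4 10 -> bits=10011010001010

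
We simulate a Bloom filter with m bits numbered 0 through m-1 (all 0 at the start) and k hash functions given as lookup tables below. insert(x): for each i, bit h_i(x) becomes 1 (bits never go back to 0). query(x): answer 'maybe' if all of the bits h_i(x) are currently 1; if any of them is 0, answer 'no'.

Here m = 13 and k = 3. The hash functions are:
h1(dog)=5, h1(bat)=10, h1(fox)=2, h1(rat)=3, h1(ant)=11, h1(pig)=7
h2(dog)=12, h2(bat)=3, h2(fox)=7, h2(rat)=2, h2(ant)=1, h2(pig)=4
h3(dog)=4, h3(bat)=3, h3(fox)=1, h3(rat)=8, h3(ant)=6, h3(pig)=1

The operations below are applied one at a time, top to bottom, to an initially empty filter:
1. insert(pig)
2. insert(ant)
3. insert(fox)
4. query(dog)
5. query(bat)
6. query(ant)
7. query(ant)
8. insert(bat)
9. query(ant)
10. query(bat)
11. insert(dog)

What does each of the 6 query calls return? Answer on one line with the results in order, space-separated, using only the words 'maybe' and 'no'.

Start: bits=0000000000000
Op 1: insert pig -> sets bits 1 4 7 -> bits=0100100100000
Op 2: insert ant -> sets bits 1 6 11 -> bits=0100101100010
Op 3: insert fox -> sets bits 1 2 7 -> bits=0110101100010
Op 4: query dog -> checks bit4=1, bit5=0, bit12=0 (has a 0) -> no
Op 5: query bat -> checks bit3=0, bit10=0 (has a 0) -> no
Op 6: query ant -> checks bit1=1, bit6=1, bit11=1 (all 1) -> maybe
Op 7: query ant -> checks bit1=1, bit6=1, bit11=1 (all 1) -> maybe
Op 8: insert bat -> sets bits 3 10 -> bits=0111101100110
Op 9: query ant -> checks bit1=1, bit6=1, bit11=1 (all 1) -> maybe
Op 10: query bat -> checks bit3=1, bit10=1 (all 1) -> maybe
Op 11: insert dog -> sets bits 4 5 12 -> bits=0111111100111
Query results in order: no no maybe maybe maybe maybe

Answer: no no maybe maybe maybe maybe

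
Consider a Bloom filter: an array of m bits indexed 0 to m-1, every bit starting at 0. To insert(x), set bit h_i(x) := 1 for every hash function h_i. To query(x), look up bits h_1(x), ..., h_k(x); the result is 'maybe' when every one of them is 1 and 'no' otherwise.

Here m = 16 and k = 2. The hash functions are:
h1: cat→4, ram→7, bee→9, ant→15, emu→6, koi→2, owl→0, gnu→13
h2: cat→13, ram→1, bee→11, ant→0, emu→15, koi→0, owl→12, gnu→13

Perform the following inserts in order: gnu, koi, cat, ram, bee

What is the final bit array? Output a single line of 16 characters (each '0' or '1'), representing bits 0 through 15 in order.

Answer: 1110100101010100

Derivation:
Start: bits=0000000000000000
After insert 'gnu': sets bits 13 -> bits=0000000000000100
After insert 'koi': sets bits 0 2 -> bits=1010000000000100
After insert 'cat': sets bits 4 13 -> bits=1010100000000100
After insert 'ram': sets bits 1 7 -> bits=1110100100000100
After insert 'bee': sets bits 9 11 -> bits=1110100101010100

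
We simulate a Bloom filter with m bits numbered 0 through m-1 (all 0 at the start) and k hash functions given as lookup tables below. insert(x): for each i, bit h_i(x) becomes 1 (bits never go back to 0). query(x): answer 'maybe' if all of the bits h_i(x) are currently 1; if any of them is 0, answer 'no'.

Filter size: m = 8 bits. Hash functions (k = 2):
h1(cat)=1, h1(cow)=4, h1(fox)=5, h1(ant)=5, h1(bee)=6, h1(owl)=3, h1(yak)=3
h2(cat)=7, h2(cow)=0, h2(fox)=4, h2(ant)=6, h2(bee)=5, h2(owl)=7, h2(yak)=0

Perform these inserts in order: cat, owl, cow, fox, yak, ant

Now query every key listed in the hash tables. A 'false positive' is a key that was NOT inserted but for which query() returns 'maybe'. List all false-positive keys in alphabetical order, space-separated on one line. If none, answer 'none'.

Start: bits=00000000
After insert 'cat': sets bits 1 7 -> bits=01000001
After insert 'owl': sets bits 3 7 -> bits=01010001
After insert 'cow': sets bits 0 4 -> bits=11011001
After insert 'fox': sets bits 4 5 -> bits=11011101
After insert 'yak': sets bits 0 3 -> bits=11011101
After insert 'ant': sets bits 5 6 -> bits=11011111
Not inserted: bee — query each against bits=11011111:
query bee: checks bit5=1, bit6=1 (all 1) -> maybe => FALSE POSITIVE
False positives (alphabetical): bee

Answer: bee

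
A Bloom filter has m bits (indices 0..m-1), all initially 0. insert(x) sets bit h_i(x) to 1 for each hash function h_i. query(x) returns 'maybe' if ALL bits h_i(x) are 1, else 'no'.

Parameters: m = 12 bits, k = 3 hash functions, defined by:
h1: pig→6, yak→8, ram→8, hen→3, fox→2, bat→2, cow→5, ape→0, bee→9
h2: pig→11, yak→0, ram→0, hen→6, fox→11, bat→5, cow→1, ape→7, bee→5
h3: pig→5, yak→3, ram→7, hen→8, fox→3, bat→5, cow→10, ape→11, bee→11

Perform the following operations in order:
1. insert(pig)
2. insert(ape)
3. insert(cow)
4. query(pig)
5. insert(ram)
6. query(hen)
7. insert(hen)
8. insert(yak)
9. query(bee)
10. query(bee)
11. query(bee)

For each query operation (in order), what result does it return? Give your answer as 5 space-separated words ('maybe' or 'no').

Start: bits=000000000000
Op 1: insert pig -> sets bits 5 6 11 -> bits=000001100001
Op 2: insert ape -> sets bits 0 7 11 -> bits=100001110001
Op 3: insert cow -> sets bits 1 5 10 -> bits=110001110011
Op 4: query pig -> checks bit5=1, bit6=1, bit11=1 (all 1) -> maybe
Op 5: insert ram -> sets bits 0 7 8 -> bits=110001111011
Op 6: query hen -> checks bit3=0, bit6=1, bit8=1 (has a 0) -> no
Op 7: insert hen -> sets bits 3 6 8 -> bits=110101111011
Op 8: insert yak -> sets bits 0 3 8 -> bits=110101111011
Op 9: query bee -> checks bit5=1, bit9=0, bit11=1 (has a 0) -> no
Op 10: query bee -> checks bit5=1, bit9=0, bit11=1 (has a 0) -> no
Op 11: query bee -> checks bit5=1, bit9=0, bit11=1 (has a 0) -> no
Query results in order: maybe no no no no

Answer: maybe no no no no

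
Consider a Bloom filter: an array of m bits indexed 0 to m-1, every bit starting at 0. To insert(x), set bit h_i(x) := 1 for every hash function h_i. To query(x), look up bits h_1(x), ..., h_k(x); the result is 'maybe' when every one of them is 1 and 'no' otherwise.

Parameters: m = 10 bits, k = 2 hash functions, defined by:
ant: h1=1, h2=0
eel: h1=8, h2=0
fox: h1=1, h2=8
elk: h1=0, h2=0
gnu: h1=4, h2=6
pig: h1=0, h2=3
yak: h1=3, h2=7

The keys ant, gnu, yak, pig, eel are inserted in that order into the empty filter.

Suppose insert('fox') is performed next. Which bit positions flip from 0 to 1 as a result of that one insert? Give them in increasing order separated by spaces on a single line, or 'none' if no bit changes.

Answer: none

Derivation:
Start: bits=0000000000
After insert 'ant': sets bits 0 1 -> bits=1100000000
After insert 'gnu': sets bits 4 6 -> bits=1100101000
After insert 'yak': sets bits 3 7 -> bits=1101101100
After insert 'pig': sets bits 0 3 -> bits=1101101100
After insert 'eel': sets bits 0 8 -> bits=1101101110
insert 'fox' would touch bits 1 8; currently bit1=1, bit8=1
Bits that are 0 among those (would change 0->1): none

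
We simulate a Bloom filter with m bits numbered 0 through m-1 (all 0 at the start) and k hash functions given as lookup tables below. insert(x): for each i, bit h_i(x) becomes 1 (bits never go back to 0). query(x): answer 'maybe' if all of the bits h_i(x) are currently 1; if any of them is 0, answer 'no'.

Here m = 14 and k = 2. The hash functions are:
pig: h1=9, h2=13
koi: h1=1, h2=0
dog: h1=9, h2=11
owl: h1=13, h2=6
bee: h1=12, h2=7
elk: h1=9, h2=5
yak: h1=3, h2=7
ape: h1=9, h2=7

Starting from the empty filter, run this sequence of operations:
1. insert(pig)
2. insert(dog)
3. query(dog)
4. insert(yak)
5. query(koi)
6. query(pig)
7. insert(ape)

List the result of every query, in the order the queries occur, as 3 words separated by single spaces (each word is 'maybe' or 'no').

Answer: maybe no maybe

Derivation:
Start: bits=00000000000000
Op 1: insert pig -> sets bits 9 13 -> bits=00000000010001
Op 2: insert dog -> sets bits 9 11 -> bits=00000000010101
Op 3: query dog -> checks bit9=1, bit11=1 (all 1) -> maybe
Op 4: insert yak -> sets bits 3 7 -> bits=00010001010101
Op 5: query koi -> checks bit0=0, bit1=0 (has a 0) -> no
Op 6: query pig -> checks bit9=1, bit13=1 (all 1) -> maybe
Op 7: insert ape -> sets bits 7 9 -> bits=00010001010101
Query results in order: maybe no maybe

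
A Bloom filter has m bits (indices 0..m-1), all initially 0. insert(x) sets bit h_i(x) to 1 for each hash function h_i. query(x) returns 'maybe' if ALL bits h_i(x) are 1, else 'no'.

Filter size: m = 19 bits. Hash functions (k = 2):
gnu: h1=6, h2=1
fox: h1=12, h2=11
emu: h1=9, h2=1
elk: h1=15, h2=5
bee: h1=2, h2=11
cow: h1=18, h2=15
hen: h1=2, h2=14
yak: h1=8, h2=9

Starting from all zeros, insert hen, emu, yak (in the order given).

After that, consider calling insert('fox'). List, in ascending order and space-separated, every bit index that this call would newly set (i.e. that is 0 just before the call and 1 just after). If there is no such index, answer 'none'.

Start: bits=0000000000000000000
After insert 'hen': sets bits 2 14 -> bits=0010000000000010000
After insert 'emu': sets bits 1 9 -> bits=0110000001000010000
After insert 'yak': sets bits 8 9 -> bits=0110000011000010000
insert 'fox' would touch bits 11 12; currently bit11=0, bit12=0
Bits that are 0 among those (would change 0->1): 11 12

Answer: 11 12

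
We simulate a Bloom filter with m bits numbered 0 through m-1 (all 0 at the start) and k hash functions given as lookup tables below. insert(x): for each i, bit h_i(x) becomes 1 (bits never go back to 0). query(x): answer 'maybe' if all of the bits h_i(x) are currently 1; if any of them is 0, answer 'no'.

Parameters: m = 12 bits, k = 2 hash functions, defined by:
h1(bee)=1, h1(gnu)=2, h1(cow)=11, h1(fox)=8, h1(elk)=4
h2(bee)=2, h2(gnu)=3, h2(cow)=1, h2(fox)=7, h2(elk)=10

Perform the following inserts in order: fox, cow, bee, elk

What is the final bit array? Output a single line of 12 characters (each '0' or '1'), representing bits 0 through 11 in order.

Start: bits=000000000000
After insert 'fox': sets bits 7 8 -> bits=000000011000
After insert 'cow': sets bits 1 11 -> bits=010000011001
After insert 'bee': sets bits 1 2 -> bits=011000011001
After insert 'elk': sets bits 4 10 -> bits=011010011011

Answer: 011010011011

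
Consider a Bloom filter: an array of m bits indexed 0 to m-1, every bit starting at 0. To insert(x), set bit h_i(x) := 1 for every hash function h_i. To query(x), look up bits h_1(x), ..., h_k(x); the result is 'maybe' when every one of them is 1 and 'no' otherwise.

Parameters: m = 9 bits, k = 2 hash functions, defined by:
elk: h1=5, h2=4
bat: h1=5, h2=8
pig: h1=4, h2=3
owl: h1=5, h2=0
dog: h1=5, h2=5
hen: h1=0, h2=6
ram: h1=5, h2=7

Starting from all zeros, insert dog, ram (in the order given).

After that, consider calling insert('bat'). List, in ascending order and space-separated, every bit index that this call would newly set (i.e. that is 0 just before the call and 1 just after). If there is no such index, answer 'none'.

Start: bits=000000000
After insert 'dog': sets bits 5 -> bits=000001000
After insert 'ram': sets bits 5 7 -> bits=000001010
insert 'bat' would touch bits 5 8; currently bit5=1, bit8=0
Bits that are 0 among those (would change 0->1): 8

Answer: 8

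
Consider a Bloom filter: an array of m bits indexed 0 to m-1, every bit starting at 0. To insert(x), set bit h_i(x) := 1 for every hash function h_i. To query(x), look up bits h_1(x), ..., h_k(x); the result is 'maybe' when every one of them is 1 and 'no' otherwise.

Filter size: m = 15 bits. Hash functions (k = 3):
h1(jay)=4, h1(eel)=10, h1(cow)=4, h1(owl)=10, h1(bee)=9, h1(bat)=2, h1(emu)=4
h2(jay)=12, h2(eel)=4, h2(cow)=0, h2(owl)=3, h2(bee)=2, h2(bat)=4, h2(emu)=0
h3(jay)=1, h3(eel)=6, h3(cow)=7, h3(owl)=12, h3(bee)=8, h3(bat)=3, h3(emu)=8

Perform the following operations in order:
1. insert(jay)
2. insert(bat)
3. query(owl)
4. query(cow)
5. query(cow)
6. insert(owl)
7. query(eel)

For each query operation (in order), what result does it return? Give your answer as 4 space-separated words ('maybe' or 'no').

Answer: no no no no

Derivation:
Start: bits=000000000000000
Op 1: insert jay -> sets bits 1 4 12 -> bits=010010000000100
Op 2: insert bat -> sets bits 2 3 4 -> bits=011110000000100
Op 3: query owl -> checks bit3=1, bit10=0, bit12=1 (has a 0) -> no
Op 4: query cow -> checks bit0=0, bit4=1, bit7=0 (has a 0) -> no
Op 5: query cow -> checks bit0=0, bit4=1, bit7=0 (has a 0) -> no
Op 6: insert owl -> sets bits 3 10 12 -> bits=011110000010100
Op 7: query eel -> checks bit4=1, bit6=0, bit10=1 (has a 0) -> no
Query results in order: no no no no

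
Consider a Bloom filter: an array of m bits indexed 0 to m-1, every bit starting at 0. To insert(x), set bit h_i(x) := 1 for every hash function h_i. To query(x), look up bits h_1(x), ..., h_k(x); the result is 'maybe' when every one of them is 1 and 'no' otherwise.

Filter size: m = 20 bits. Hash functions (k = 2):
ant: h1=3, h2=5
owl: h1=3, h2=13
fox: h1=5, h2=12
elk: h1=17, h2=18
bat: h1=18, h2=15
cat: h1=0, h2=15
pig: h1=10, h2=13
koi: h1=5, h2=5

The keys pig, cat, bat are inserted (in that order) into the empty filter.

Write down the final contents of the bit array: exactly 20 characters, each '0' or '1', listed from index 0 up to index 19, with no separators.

Start: bits=00000000000000000000
After insert 'pig': sets bits 10 13 -> bits=00000000001001000000
After insert 'cat': sets bits 0 15 -> bits=10000000001001010000
After insert 'bat': sets bits 15 18 -> bits=10000000001001010010

Answer: 10000000001001010010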